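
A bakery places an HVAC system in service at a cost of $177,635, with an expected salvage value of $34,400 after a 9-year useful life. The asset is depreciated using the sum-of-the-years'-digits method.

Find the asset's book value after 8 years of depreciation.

Depreciable base = $177,635 − $34,400 = $143,235.
Sum of the years' digits = 9+8+7+6+5+4+3+2+1 = 45.
Year 1: $143,235 × 9/45 = $28,647. Book value $148,988.
Year 2: $143,235 × 8/45 = $25,464. Book value $123,524.
Year 3: $143,235 × 7/45 = $22,281. Book value $101,243.
Year 4: $143,235 × 6/45 = $19,098. Book value $82,145.
Year 5: $143,235 × 5/45 = $15,915. Book value $66,230.
Year 6: $143,235 × 4/45 = $12,732. Book value $53,498.
Year 7: $143,235 × 3/45 = $9,549. Book value $43,949.
Year 8: $143,235 × 2/45 = $6,366. Book value $37,583.

$37,583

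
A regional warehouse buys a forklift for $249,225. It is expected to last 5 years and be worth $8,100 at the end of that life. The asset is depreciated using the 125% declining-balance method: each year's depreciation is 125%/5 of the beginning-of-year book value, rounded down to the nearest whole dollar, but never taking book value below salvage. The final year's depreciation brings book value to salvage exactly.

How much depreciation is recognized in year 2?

Depreciable base = $249,225 − $8,100 = $241,125.
Year 1: ⌊$249,225 × 125%/5⌋ = $62,306. Book value $186,919.
Year 2: ⌊$186,919 × 125%/5⌋ = $46,729. Book value $140,190.

$46,729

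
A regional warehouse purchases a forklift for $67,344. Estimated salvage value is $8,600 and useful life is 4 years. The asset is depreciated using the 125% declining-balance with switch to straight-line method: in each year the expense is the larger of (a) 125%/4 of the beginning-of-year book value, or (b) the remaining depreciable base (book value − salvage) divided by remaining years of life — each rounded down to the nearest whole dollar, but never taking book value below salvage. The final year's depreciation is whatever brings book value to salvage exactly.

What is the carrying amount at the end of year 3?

Depreciable base = $67,344 − $8,600 = $58,744.
Year 1: DB = ⌊$67,344 × 125%/4⌋ = $21,045; SL = ⌊$58,744/4⌋ = $14,686 → take DB $21,045. Book value $46,299.
Year 2: DB = ⌊$46,299 × 125%/4⌋ = $14,468; SL = ⌊$37,699/3⌋ = $12,566 → take DB $14,468. Book value $31,831.
Year 3: DB = ⌊$31,831 × 125%/4⌋ = $9,947; SL = ⌊$23,231/2⌋ = $11,615 → take SL $11,615. Book value $20,216.

$20,216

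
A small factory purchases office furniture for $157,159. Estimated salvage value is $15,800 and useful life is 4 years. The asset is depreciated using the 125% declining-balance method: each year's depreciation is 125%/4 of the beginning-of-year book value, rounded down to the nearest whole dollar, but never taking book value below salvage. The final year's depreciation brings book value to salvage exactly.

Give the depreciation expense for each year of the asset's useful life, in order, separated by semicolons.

Depreciable base = $157,159 − $15,800 = $141,359.
Year 1: ⌊$157,159 × 125%/4⌋ = $49,112. Book value $108,047.
Year 2: ⌊$108,047 × 125%/4⌋ = $33,764. Book value $74,283.
Year 3: ⌊$74,283 × 125%/4⌋ = $23,213. Book value $51,070.
Year 4 (final): $51,070 − $15,800 = $35,270. Book value $15,800.

$49,112; $33,764; $23,213; $35,270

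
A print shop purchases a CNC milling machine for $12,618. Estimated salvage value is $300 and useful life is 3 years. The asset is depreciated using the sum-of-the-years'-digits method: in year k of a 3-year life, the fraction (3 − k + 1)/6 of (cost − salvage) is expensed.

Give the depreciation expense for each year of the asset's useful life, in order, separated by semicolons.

$6,159; $4,106; $2,053

Depreciable base = $12,618 − $300 = $12,318.
Sum of the years' digits = 3+2+1 = 6.
Year 1: $12,318 × 3/6 = $6,159. Book value $6,459.
Year 2: $12,318 × 2/6 = $4,106. Book value $2,353.
Year 3: $12,318 × 1/6 = $2,053. Book value $300.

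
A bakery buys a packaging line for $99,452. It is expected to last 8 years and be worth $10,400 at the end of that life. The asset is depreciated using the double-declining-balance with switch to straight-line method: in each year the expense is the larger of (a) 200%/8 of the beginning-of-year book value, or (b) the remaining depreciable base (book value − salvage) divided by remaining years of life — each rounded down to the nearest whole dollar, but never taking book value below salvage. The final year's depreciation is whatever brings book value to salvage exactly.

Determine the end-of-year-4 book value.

Depreciable base = $99,452 − $10,400 = $89,052.
Year 1: DB = ⌊$99,452 × 200%/8⌋ = $24,863; SL = ⌊$89,052/8⌋ = $11,131 → take DB $24,863. Book value $74,589.
Year 2: DB = ⌊$74,589 × 200%/8⌋ = $18,647; SL = ⌊$64,189/7⌋ = $9,169 → take DB $18,647. Book value $55,942.
Year 3: DB = ⌊$55,942 × 200%/8⌋ = $13,985; SL = ⌊$45,542/6⌋ = $7,590 → take DB $13,985. Book value $41,957.
Year 4: DB = ⌊$41,957 × 200%/8⌋ = $10,489; SL = ⌊$31,557/5⌋ = $6,311 → take DB $10,489. Book value $31,468.

$31,468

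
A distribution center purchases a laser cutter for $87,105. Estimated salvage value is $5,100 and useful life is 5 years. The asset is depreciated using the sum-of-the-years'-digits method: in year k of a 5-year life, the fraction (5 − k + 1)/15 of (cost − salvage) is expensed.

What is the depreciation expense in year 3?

$16,401

Depreciable base = $87,105 − $5,100 = $82,005.
Sum of the years' digits = 5+4+3+2+1 = 15.
Year 1: $82,005 × 5/15 = $27,335. Book value $59,770.
Year 2: $82,005 × 4/15 = $21,868. Book value $37,902.
Year 3: $82,005 × 3/15 = $16,401. Book value $21,501.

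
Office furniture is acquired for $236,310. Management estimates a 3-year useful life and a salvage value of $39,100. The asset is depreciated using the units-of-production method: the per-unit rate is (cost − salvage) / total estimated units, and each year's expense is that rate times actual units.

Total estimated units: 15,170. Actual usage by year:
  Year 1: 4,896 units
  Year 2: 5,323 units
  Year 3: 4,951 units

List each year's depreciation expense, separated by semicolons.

$63,648; $69,199; $64,363

Depreciable base = $236,310 − $39,100 = $197,210.
Rate = $197,210 / 15,170 units = $13 per unit.
Year 1: 4,896 × $13 = $63,648. Book value $172,662.
Year 2: 5,323 × $13 = $69,199. Book value $103,463.
Year 3: 4,951 × $13 = $64,363. Book value $39,100.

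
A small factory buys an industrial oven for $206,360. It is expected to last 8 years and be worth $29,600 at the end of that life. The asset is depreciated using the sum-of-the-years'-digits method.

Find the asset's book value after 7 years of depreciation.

Depreciable base = $206,360 − $29,600 = $176,760.
Sum of the years' digits = 8+7+6+5+4+3+2+1 = 36.
Year 1: $176,760 × 8/36 = $39,280. Book value $167,080.
Year 2: $176,760 × 7/36 = $34,370. Book value $132,710.
Year 3: $176,760 × 6/36 = $29,460. Book value $103,250.
Year 4: $176,760 × 5/36 = $24,550. Book value $78,700.
Year 5: $176,760 × 4/36 = $19,640. Book value $59,060.
Year 6: $176,760 × 3/36 = $14,730. Book value $44,330.
Year 7: $176,760 × 2/36 = $9,820. Book value $34,510.

$34,510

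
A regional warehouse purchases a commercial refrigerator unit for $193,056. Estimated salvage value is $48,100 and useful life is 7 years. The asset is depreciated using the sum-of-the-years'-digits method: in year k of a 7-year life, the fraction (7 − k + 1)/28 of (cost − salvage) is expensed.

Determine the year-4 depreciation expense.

Depreciable base = $193,056 − $48,100 = $144,956.
Sum of the years' digits = 7+6+5+4+3+2+1 = 28.
Year 1: $144,956 × 7/28 = $36,239. Book value $156,817.
Year 2: $144,956 × 6/28 = $31,062. Book value $125,755.
Year 3: $144,956 × 5/28 = $25,885. Book value $99,870.
Year 4: $144,956 × 4/28 = $20,708. Book value $79,162.

$20,708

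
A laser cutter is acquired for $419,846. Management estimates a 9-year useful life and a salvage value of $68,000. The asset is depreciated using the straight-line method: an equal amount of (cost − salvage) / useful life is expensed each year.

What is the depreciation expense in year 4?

$39,094

Depreciable base = $419,846 − $68,000 = $351,846.
Annual expense = $351,846 / 9 = $39,094.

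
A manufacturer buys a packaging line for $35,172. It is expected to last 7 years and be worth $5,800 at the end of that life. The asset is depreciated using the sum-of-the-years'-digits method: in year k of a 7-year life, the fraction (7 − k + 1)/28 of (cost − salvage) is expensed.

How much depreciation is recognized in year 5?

Depreciable base = $35,172 − $5,800 = $29,372.
Sum of the years' digits = 7+6+5+4+3+2+1 = 28.
Year 1: $29,372 × 7/28 = $7,343. Book value $27,829.
Year 2: $29,372 × 6/28 = $6,294. Book value $21,535.
Year 3: $29,372 × 5/28 = $5,245. Book value $16,290.
Year 4: $29,372 × 4/28 = $4,196. Book value $12,094.
Year 5: $29,372 × 3/28 = $3,147. Book value $8,947.

$3,147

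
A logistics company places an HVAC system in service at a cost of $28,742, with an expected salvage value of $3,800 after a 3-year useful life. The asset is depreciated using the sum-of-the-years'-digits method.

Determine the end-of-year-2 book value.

Depreciable base = $28,742 − $3,800 = $24,942.
Sum of the years' digits = 3+2+1 = 6.
Year 1: $24,942 × 3/6 = $12,471. Book value $16,271.
Year 2: $24,942 × 2/6 = $8,314. Book value $7,957.

$7,957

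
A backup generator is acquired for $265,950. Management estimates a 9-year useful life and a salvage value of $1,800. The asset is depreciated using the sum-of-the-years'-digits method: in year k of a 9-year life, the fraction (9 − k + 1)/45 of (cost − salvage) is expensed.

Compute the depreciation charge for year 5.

Depreciable base = $265,950 − $1,800 = $264,150.
Sum of the years' digits = 9+8+7+6+5+4+3+2+1 = 45.
Year 1: $264,150 × 9/45 = $52,830. Book value $213,120.
Year 2: $264,150 × 8/45 = $46,960. Book value $166,160.
Year 3: $264,150 × 7/45 = $41,090. Book value $125,070.
Year 4: $264,150 × 6/45 = $35,220. Book value $89,850.
Year 5: $264,150 × 5/45 = $29,350. Book value $60,500.

$29,350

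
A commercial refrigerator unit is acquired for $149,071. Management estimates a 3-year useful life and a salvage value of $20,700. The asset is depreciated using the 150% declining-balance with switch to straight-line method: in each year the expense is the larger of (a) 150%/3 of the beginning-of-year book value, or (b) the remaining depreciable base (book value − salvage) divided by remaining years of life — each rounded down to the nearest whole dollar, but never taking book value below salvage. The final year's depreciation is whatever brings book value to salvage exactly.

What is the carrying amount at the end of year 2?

Depreciable base = $149,071 − $20,700 = $128,371.
Year 1: DB = ⌊$149,071 × 150%/3⌋ = $74,535; SL = ⌊$128,371/3⌋ = $42,790 → take DB $74,535. Book value $74,536.
Year 2: DB = ⌊$74,536 × 150%/3⌋ = $37,268; SL = ⌊$53,836/2⌋ = $26,918 → take DB $37,268. Book value $37,268.

$37,268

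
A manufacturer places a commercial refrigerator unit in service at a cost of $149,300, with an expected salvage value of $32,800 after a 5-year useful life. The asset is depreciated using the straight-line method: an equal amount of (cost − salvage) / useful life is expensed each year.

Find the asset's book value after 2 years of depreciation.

$102,700

Depreciable base = $149,300 − $32,800 = $116,500.
Annual expense = $116,500 / 5 = $23,300.
End of year 1: book value $126,000.
End of year 2: book value $102,700.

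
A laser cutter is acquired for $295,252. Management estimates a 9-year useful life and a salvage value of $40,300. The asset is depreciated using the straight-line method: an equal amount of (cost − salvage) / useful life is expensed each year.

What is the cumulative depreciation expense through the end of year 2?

$56,656

Depreciable base = $295,252 − $40,300 = $254,952.
Annual expense = $254,952 / 9 = $28,328.
End of year 1: book value $266,924.
End of year 2: book value $238,596.
Accumulated through year 2 = $295,252 − $238,596 = $56,656.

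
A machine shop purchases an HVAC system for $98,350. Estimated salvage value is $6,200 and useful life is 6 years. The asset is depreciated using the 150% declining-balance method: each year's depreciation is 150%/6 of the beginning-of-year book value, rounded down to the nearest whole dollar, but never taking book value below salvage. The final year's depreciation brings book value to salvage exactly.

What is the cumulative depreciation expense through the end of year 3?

$56,857

Depreciable base = $98,350 − $6,200 = $92,150.
Year 1: ⌊$98,350 × 150%/6⌋ = $24,587. Book value $73,763.
Year 2: ⌊$73,763 × 150%/6⌋ = $18,440. Book value $55,323.
Year 3: ⌊$55,323 × 150%/6⌋ = $13,830. Book value $41,493.
Accumulated through year 3 = $98,350 − $41,493 = $56,857.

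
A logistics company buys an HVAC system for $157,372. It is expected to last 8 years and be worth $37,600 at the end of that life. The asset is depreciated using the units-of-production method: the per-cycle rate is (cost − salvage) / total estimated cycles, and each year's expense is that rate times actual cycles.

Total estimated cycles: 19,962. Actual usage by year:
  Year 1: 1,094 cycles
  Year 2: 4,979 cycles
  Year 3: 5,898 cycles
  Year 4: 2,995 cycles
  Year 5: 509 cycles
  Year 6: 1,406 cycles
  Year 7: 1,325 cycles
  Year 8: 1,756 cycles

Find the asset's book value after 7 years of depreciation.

Depreciable base = $157,372 − $37,600 = $119,772.
Rate = $119,772 / 19,962 cycles = $6 per cycle.
Year 1: 1,094 × $6 = $6,564. Book value $150,808.
Year 2: 4,979 × $6 = $29,874. Book value $120,934.
Year 3: 5,898 × $6 = $35,388. Book value $85,546.
Year 4: 2,995 × $6 = $17,970. Book value $67,576.
Year 5: 509 × $6 = $3,054. Book value $64,522.
Year 6: 1,406 × $6 = $8,436. Book value $56,086.
Year 7: 1,325 × $6 = $7,950. Book value $48,136.

$48,136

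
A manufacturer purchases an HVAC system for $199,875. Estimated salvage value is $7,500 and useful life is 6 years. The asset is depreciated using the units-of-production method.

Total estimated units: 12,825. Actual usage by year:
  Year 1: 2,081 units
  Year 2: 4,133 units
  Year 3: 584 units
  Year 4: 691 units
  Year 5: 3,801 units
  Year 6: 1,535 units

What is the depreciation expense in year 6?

$23,025

Depreciable base = $199,875 − $7,500 = $192,375.
Rate = $192,375 / 12,825 units = $15 per unit.
Year 1: 2,081 × $15 = $31,215. Book value $168,660.
Year 2: 4,133 × $15 = $61,995. Book value $106,665.
Year 3: 584 × $15 = $8,760. Book value $97,905.
Year 4: 691 × $15 = $10,365. Book value $87,540.
Year 5: 3,801 × $15 = $57,015. Book value $30,525.
Year 6: 1,535 × $15 = $23,025. Book value $7,500.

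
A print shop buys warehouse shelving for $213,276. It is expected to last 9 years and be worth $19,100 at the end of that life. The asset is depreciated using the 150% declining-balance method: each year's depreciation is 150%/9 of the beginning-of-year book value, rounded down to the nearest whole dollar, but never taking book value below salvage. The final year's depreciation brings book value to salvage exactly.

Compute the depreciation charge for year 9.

Depreciable base = $213,276 − $19,100 = $194,176.
Year 1: ⌊$213,276 × 150%/9⌋ = $35,546. Book value $177,730.
Year 2: ⌊$177,730 × 150%/9⌋ = $29,621. Book value $148,109.
Year 3: ⌊$148,109 × 150%/9⌋ = $24,684. Book value $123,425.
Year 4: ⌊$123,425 × 150%/9⌋ = $20,570. Book value $102,855.
Year 5: ⌊$102,855 × 150%/9⌋ = $17,142. Book value $85,713.
Year 6: ⌊$85,713 × 150%/9⌋ = $14,285. Book value $71,428.
Year 7: ⌊$71,428 × 150%/9⌋ = $11,904. Book value $59,524.
Year 8: ⌊$59,524 × 150%/9⌋ = $9,920. Book value $49,604.
Year 9 (final): $49,604 − $19,100 = $30,504. Book value $19,100.

$30,504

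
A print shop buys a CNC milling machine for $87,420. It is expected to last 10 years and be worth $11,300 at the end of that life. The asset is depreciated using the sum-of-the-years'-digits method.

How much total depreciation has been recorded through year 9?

Depreciable base = $87,420 − $11,300 = $76,120.
Sum of the years' digits = 10+9+8+7+6+5+4+3+2+1 = 55.
Year 1: $76,120 × 10/55 = $13,840. Book value $73,580.
Year 2: $76,120 × 9/55 = $12,456. Book value $61,124.
Year 3: $76,120 × 8/55 = $11,072. Book value $50,052.
Year 4: $76,120 × 7/55 = $9,688. Book value $40,364.
Year 5: $76,120 × 6/55 = $8,304. Book value $32,060.
Year 6: $76,120 × 5/55 = $6,920. Book value $25,140.
Year 7: $76,120 × 4/55 = $5,536. Book value $19,604.
Year 8: $76,120 × 3/55 = $4,152. Book value $15,452.
Year 9: $76,120 × 2/55 = $2,768. Book value $12,684.
Accumulated through year 9 = $87,420 − $12,684 = $74,736.

$74,736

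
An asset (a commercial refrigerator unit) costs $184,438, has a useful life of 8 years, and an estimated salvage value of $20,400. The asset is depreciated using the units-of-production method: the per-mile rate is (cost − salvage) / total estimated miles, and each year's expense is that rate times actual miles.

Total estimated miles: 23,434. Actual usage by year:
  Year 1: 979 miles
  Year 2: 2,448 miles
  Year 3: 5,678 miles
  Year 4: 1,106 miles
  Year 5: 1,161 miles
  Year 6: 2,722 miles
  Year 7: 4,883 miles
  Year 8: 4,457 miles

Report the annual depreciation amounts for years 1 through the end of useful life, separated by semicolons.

$6,853; $17,136; $39,746; $7,742; $8,127; $19,054; $34,181; $31,199

Depreciable base = $184,438 − $20,400 = $164,038.
Rate = $164,038 / 23,434 miles = $7 per mile.
Year 1: 979 × $7 = $6,853. Book value $177,585.
Year 2: 2,448 × $7 = $17,136. Book value $160,449.
Year 3: 5,678 × $7 = $39,746. Book value $120,703.
Year 4: 1,106 × $7 = $7,742. Book value $112,961.
Year 5: 1,161 × $7 = $8,127. Book value $104,834.
Year 6: 2,722 × $7 = $19,054. Book value $85,780.
Year 7: 4,883 × $7 = $34,181. Book value $51,599.
Year 8: 4,457 × $7 = $31,199. Book value $20,400.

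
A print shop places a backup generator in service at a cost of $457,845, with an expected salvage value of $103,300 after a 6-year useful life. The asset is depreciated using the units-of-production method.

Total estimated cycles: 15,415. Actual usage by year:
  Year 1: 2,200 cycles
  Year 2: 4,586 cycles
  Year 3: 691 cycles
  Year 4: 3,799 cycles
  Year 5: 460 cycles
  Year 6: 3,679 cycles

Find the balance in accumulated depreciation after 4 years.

$259,348

Depreciable base = $457,845 − $103,300 = $354,545.
Rate = $354,545 / 15,415 cycles = $23 per cycle.
Year 1: 2,200 × $23 = $50,600. Book value $407,245.
Year 2: 4,586 × $23 = $105,478. Book value $301,767.
Year 3: 691 × $23 = $15,893. Book value $285,874.
Year 4: 3,799 × $23 = $87,377. Book value $198,497.
Accumulated through year 4 = $457,845 − $198,497 = $259,348.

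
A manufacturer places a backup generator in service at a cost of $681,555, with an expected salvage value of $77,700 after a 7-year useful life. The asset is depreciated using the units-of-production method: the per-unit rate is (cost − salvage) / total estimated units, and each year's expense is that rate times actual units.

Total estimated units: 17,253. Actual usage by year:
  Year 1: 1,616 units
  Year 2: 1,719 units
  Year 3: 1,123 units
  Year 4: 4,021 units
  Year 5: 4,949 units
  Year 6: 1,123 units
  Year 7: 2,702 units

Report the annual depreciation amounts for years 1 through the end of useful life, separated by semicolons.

$56,560; $60,165; $39,305; $140,735; $173,215; $39,305; $94,570

Depreciable base = $681,555 − $77,700 = $603,855.
Rate = $603,855 / 17,253 units = $35 per unit.
Year 1: 1,616 × $35 = $56,560. Book value $624,995.
Year 2: 1,719 × $35 = $60,165. Book value $564,830.
Year 3: 1,123 × $35 = $39,305. Book value $525,525.
Year 4: 4,021 × $35 = $140,735. Book value $384,790.
Year 5: 4,949 × $35 = $173,215. Book value $211,575.
Year 6: 1,123 × $35 = $39,305. Book value $172,270.
Year 7: 2,702 × $35 = $94,570. Book value $77,700.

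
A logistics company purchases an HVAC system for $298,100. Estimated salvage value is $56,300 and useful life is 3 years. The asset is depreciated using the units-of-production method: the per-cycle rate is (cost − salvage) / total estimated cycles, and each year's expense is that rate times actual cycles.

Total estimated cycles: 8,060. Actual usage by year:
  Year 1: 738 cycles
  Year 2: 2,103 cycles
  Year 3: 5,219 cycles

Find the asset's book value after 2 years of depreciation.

Depreciable base = $298,100 − $56,300 = $241,800.
Rate = $241,800 / 8,060 cycles = $30 per cycle.
Year 1: 738 × $30 = $22,140. Book value $275,960.
Year 2: 2,103 × $30 = $63,090. Book value $212,870.

$212,870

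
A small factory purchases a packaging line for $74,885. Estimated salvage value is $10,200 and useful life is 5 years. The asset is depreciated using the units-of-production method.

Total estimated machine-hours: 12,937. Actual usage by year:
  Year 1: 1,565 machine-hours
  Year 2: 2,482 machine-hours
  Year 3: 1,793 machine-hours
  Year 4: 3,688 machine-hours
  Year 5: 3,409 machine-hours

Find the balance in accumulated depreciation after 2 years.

$20,235

Depreciable base = $74,885 − $10,200 = $64,685.
Rate = $64,685 / 12,937 machine-hours = $5 per machine-hour.
Year 1: 1,565 × $5 = $7,825. Book value $67,060.
Year 2: 2,482 × $5 = $12,410. Book value $54,650.
Accumulated through year 2 = $74,885 − $54,650 = $20,235.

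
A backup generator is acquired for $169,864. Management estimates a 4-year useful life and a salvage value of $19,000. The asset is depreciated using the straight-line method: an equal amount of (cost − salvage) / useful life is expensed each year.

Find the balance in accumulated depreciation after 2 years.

Depreciable base = $169,864 − $19,000 = $150,864.
Annual expense = $150,864 / 4 = $37,716.
End of year 1: book value $132,148.
End of year 2: book value $94,432.
Accumulated through year 2 = $169,864 − $94,432 = $75,432.

$75,432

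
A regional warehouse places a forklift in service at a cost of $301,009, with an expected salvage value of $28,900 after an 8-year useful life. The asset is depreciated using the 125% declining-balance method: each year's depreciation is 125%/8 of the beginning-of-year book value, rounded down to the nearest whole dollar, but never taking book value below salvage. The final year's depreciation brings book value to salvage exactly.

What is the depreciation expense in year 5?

$23,837

Depreciable base = $301,009 − $28,900 = $272,109.
Year 1: ⌊$301,009 × 125%/8⌋ = $47,032. Book value $253,977.
Year 2: ⌊$253,977 × 125%/8⌋ = $39,683. Book value $214,294.
Year 3: ⌊$214,294 × 125%/8⌋ = $33,483. Book value $180,811.
Year 4: ⌊$180,811 × 125%/8⌋ = $28,251. Book value $152,560.
Year 5: ⌊$152,560 × 125%/8⌋ = $23,837. Book value $128,723.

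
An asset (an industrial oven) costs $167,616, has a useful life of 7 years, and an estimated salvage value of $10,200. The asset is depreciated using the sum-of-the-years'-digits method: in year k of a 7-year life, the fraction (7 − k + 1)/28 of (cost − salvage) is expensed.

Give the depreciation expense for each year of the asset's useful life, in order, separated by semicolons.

$39,354; $33,732; $28,110; $22,488; $16,866; $11,244; $5,622

Depreciable base = $167,616 − $10,200 = $157,416.
Sum of the years' digits = 7+6+5+4+3+2+1 = 28.
Year 1: $157,416 × 7/28 = $39,354. Book value $128,262.
Year 2: $157,416 × 6/28 = $33,732. Book value $94,530.
Year 3: $157,416 × 5/28 = $28,110. Book value $66,420.
Year 4: $157,416 × 4/28 = $22,488. Book value $43,932.
Year 5: $157,416 × 3/28 = $16,866. Book value $27,066.
Year 6: $157,416 × 2/28 = $11,244. Book value $15,822.
Year 7: $157,416 × 1/28 = $5,622. Book value $10,200.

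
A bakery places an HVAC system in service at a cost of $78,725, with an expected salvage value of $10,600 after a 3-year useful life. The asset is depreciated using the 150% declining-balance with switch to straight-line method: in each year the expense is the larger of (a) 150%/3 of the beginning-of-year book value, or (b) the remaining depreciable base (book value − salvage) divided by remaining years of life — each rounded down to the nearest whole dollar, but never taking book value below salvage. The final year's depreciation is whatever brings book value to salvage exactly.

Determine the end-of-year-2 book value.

$19,682

Depreciable base = $78,725 − $10,600 = $68,125.
Year 1: DB = ⌊$78,725 × 150%/3⌋ = $39,362; SL = ⌊$68,125/3⌋ = $22,708 → take DB $39,362. Book value $39,363.
Year 2: DB = ⌊$39,363 × 150%/3⌋ = $19,681; SL = ⌊$28,763/2⌋ = $14,381 → take DB $19,681. Book value $19,682.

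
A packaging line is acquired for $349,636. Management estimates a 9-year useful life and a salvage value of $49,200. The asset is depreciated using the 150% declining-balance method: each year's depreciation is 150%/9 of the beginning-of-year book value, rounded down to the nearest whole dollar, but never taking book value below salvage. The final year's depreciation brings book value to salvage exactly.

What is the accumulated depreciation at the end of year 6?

Depreciable base = $349,636 − $49,200 = $300,436.
Year 1: ⌊$349,636 × 150%/9⌋ = $58,272. Book value $291,364.
Year 2: ⌊$291,364 × 150%/9⌋ = $48,560. Book value $242,804.
Year 3: ⌊$242,804 × 150%/9⌋ = $40,467. Book value $202,337.
Year 4: ⌊$202,337 × 150%/9⌋ = $33,722. Book value $168,615.
Year 5: ⌊$168,615 × 150%/9⌋ = $28,102. Book value $140,513.
Year 6: ⌊$140,513 × 150%/9⌋ = $23,418. Book value $117,095.
Accumulated through year 6 = $349,636 − $117,095 = $232,541.

$232,541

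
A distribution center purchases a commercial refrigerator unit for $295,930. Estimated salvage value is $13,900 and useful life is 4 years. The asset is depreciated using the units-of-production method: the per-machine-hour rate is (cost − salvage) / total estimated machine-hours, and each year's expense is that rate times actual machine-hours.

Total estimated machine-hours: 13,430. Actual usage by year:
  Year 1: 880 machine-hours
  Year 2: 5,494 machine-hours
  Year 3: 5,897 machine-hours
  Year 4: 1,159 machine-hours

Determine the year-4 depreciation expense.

$24,339

Depreciable base = $295,930 − $13,900 = $282,030.
Rate = $282,030 / 13,430 machine-hours = $21 per machine-hour.
Year 1: 880 × $21 = $18,480. Book value $277,450.
Year 2: 5,494 × $21 = $115,374. Book value $162,076.
Year 3: 5,897 × $21 = $123,837. Book value $38,239.
Year 4: 1,159 × $21 = $24,339. Book value $13,900.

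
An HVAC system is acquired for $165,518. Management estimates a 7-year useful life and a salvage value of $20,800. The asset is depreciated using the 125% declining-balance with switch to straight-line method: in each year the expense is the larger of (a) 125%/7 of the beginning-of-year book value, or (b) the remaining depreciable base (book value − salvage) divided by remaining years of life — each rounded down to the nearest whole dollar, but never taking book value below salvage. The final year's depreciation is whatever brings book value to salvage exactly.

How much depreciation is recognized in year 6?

Depreciable base = $165,518 − $20,800 = $144,718.
Year 1: DB = ⌊$165,518 × 125%/7⌋ = $29,556; SL = ⌊$144,718/7⌋ = $20,674 → take DB $29,556. Book value $135,962.
Year 2: DB = ⌊$135,962 × 125%/7⌋ = $24,278; SL = ⌊$115,162/6⌋ = $19,193 → take DB $24,278. Book value $111,684.
Year 3: DB = ⌊$111,684 × 125%/7⌋ = $19,943; SL = ⌊$90,884/5⌋ = $18,176 → take DB $19,943. Book value $91,741.
Year 4: DB = ⌊$91,741 × 125%/7⌋ = $16,382; SL = ⌊$70,941/4⌋ = $17,735 → take SL $17,735. Book value $74,006.
Year 5: DB = ⌊$74,006 × 125%/7⌋ = $13,215; SL = ⌊$53,206/3⌋ = $17,735 → take SL $17,735. Book value $56,271.
Year 6: DB = ⌊$56,271 × 125%/7⌋ = $10,048; SL = ⌊$35,471/2⌋ = $17,735 → take SL $17,735. Book value $38,536.

$17,735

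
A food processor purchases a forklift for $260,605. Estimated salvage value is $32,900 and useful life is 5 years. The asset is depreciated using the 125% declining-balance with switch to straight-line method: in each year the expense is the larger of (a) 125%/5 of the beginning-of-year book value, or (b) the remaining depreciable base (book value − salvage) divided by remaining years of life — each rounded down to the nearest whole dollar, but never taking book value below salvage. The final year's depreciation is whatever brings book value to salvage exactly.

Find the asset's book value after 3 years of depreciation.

$108,694

Depreciable base = $260,605 − $32,900 = $227,705.
Year 1: DB = ⌊$260,605 × 125%/5⌋ = $65,151; SL = ⌊$227,705/5⌋ = $45,541 → take DB $65,151. Book value $195,454.
Year 2: DB = ⌊$195,454 × 125%/5⌋ = $48,863; SL = ⌊$162,554/4⌋ = $40,638 → take DB $48,863. Book value $146,591.
Year 3: DB = ⌊$146,591 × 125%/5⌋ = $36,647; SL = ⌊$113,691/3⌋ = $37,897 → take SL $37,897. Book value $108,694.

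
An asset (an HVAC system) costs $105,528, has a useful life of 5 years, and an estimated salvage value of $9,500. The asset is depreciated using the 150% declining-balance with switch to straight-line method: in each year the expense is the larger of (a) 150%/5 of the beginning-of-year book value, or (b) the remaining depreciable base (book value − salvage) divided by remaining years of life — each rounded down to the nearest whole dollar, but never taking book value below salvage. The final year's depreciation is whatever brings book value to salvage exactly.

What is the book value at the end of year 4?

$22,849

Depreciable base = $105,528 − $9,500 = $96,028.
Year 1: DB = ⌊$105,528 × 150%/5⌋ = $31,658; SL = ⌊$96,028/5⌋ = $19,205 → take DB $31,658. Book value $73,870.
Year 2: DB = ⌊$73,870 × 150%/5⌋ = $22,161; SL = ⌊$64,370/4⌋ = $16,092 → take DB $22,161. Book value $51,709.
Year 3: DB = ⌊$51,709 × 150%/5⌋ = $15,512; SL = ⌊$42,209/3⌋ = $14,069 → take DB $15,512. Book value $36,197.
Year 4: DB = ⌊$36,197 × 150%/5⌋ = $10,859; SL = ⌊$26,697/2⌋ = $13,348 → take SL $13,348. Book value $22,849.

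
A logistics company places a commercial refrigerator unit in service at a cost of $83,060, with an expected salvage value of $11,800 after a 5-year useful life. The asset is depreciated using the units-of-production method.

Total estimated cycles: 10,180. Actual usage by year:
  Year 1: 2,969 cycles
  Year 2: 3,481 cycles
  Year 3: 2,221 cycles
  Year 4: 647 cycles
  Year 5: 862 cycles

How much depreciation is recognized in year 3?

$15,547

Depreciable base = $83,060 − $11,800 = $71,260.
Rate = $71,260 / 10,180 cycles = $7 per cycle.
Year 1: 2,969 × $7 = $20,783. Book value $62,277.
Year 2: 3,481 × $7 = $24,367. Book value $37,910.
Year 3: 2,221 × $7 = $15,547. Book value $22,363.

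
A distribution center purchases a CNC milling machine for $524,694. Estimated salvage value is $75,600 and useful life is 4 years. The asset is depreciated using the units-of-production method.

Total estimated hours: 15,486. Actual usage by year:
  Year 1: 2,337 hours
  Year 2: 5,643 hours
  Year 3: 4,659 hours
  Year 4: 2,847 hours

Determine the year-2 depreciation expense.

$163,647

Depreciable base = $524,694 − $75,600 = $449,094.
Rate = $449,094 / 15,486 hours = $29 per hour.
Year 1: 2,337 × $29 = $67,773. Book value $456,921.
Year 2: 5,643 × $29 = $163,647. Book value $293,274.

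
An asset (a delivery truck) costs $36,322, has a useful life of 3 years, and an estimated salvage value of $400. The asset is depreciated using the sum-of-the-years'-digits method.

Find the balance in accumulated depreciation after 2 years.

Depreciable base = $36,322 − $400 = $35,922.
Sum of the years' digits = 3+2+1 = 6.
Year 1: $35,922 × 3/6 = $17,961. Book value $18,361.
Year 2: $35,922 × 2/6 = $11,974. Book value $6,387.
Accumulated through year 2 = $36,322 − $6,387 = $29,935.

$29,935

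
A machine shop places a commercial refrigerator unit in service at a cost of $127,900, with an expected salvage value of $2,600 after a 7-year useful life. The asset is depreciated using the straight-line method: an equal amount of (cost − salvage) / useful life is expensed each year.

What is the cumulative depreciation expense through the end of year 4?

$71,600

Depreciable base = $127,900 − $2,600 = $125,300.
Annual expense = $125,300 / 7 = $17,900.
End of year 1: book value $110,000.
End of year 2: book value $92,100.
End of year 3: book value $74,200.
End of year 4: book value $56,300.
Accumulated through year 4 = $127,900 − $56,300 = $71,600.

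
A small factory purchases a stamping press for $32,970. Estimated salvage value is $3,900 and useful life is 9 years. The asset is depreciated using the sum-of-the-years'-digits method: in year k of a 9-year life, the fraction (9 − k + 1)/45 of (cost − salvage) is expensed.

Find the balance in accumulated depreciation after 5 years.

Depreciable base = $32,970 − $3,900 = $29,070.
Sum of the years' digits = 9+8+7+6+5+4+3+2+1 = 45.
Year 1: $29,070 × 9/45 = $5,814. Book value $27,156.
Year 2: $29,070 × 8/45 = $5,168. Book value $21,988.
Year 3: $29,070 × 7/45 = $4,522. Book value $17,466.
Year 4: $29,070 × 6/45 = $3,876. Book value $13,590.
Year 5: $29,070 × 5/45 = $3,230. Book value $10,360.
Accumulated through year 5 = $32,970 − $10,360 = $22,610.

$22,610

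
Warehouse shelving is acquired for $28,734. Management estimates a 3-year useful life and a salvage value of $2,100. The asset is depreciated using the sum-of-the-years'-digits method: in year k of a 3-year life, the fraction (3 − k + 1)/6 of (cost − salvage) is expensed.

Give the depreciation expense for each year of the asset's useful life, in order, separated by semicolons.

Depreciable base = $28,734 − $2,100 = $26,634.
Sum of the years' digits = 3+2+1 = 6.
Year 1: $26,634 × 3/6 = $13,317. Book value $15,417.
Year 2: $26,634 × 2/6 = $8,878. Book value $6,539.
Year 3: $26,634 × 1/6 = $4,439. Book value $2,100.

$13,317; $8,878; $4,439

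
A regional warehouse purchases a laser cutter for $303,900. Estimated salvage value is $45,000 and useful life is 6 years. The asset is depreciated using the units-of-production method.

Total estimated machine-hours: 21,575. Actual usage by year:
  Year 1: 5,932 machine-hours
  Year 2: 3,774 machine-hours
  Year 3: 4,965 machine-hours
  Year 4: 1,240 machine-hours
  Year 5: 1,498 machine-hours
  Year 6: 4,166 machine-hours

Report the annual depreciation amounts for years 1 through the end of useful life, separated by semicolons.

Depreciable base = $303,900 − $45,000 = $258,900.
Rate = $258,900 / 21,575 machine-hours = $12 per machine-hour.
Year 1: 5,932 × $12 = $71,184. Book value $232,716.
Year 2: 3,774 × $12 = $45,288. Book value $187,428.
Year 3: 4,965 × $12 = $59,580. Book value $127,848.
Year 4: 1,240 × $12 = $14,880. Book value $112,968.
Year 5: 1,498 × $12 = $17,976. Book value $94,992.
Year 6: 4,166 × $12 = $49,992. Book value $45,000.

$71,184; $45,288; $59,580; $14,880; $17,976; $49,992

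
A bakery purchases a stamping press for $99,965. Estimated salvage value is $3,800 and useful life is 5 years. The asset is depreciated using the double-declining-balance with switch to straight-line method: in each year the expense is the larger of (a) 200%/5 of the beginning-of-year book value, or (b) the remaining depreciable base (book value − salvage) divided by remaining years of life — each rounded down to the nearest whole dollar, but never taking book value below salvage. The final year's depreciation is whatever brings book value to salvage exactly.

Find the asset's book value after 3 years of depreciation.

$21,593

Depreciable base = $99,965 − $3,800 = $96,165.
Year 1: DB = ⌊$99,965 × 200%/5⌋ = $39,986; SL = ⌊$96,165/5⌋ = $19,233 → take DB $39,986. Book value $59,979.
Year 2: DB = ⌊$59,979 × 200%/5⌋ = $23,991; SL = ⌊$56,179/4⌋ = $14,044 → take DB $23,991. Book value $35,988.
Year 3: DB = ⌊$35,988 × 200%/5⌋ = $14,395; SL = ⌊$32,188/3⌋ = $10,729 → take DB $14,395. Book value $21,593.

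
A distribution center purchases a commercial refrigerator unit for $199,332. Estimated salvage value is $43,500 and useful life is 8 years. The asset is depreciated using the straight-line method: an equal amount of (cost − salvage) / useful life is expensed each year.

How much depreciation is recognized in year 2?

Depreciable base = $199,332 − $43,500 = $155,832.
Annual expense = $155,832 / 8 = $19,479.

$19,479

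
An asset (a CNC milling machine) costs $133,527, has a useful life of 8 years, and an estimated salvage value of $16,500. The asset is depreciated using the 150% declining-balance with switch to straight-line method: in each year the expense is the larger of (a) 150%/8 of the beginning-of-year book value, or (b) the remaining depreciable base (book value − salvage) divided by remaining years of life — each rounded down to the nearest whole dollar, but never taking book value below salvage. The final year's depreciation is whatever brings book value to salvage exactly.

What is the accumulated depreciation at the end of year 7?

$106,766

Depreciable base = $133,527 − $16,500 = $117,027.
Year 1: DB = ⌊$133,527 × 150%/8⌋ = $25,036; SL = ⌊$117,027/8⌋ = $14,628 → take DB $25,036. Book value $108,491.
Year 2: DB = ⌊$108,491 × 150%/8⌋ = $20,342; SL = ⌊$91,991/7⌋ = $13,141 → take DB $20,342. Book value $88,149.
Year 3: DB = ⌊$88,149 × 150%/8⌋ = $16,527; SL = ⌊$71,649/6⌋ = $11,941 → take DB $16,527. Book value $71,622.
Year 4: DB = ⌊$71,622 × 150%/8⌋ = $13,429; SL = ⌊$55,122/5⌋ = $11,024 → take DB $13,429. Book value $58,193.
Year 5: DB = ⌊$58,193 × 150%/8⌋ = $10,911; SL = ⌊$41,693/4⌋ = $10,423 → take DB $10,911. Book value $47,282.
Year 6: DB = ⌊$47,282 × 150%/8⌋ = $8,865; SL = ⌊$30,782/3⌋ = $10,260 → take SL $10,260. Book value $37,022.
Year 7: DB = ⌊$37,022 × 150%/8⌋ = $6,941; SL = ⌊$20,522/2⌋ = $10,261 → take SL $10,261. Book value $26,761.
Accumulated through year 7 = $133,527 − $26,761 = $106,766.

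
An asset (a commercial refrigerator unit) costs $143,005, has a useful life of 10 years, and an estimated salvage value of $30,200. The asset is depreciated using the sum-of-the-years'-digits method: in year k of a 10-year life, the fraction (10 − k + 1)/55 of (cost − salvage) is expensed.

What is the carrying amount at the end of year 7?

Depreciable base = $143,005 − $30,200 = $112,805.
Sum of the years' digits = 10+9+8+7+6+5+4+3+2+1 = 55.
Year 1: $112,805 × 10/55 = $20,510. Book value $122,495.
Year 2: $112,805 × 9/55 = $18,459. Book value $104,036.
Year 3: $112,805 × 8/55 = $16,408. Book value $87,628.
Year 4: $112,805 × 7/55 = $14,357. Book value $73,271.
Year 5: $112,805 × 6/55 = $12,306. Book value $60,965.
Year 6: $112,805 × 5/55 = $10,255. Book value $50,710.
Year 7: $112,805 × 4/55 = $8,204. Book value $42,506.

$42,506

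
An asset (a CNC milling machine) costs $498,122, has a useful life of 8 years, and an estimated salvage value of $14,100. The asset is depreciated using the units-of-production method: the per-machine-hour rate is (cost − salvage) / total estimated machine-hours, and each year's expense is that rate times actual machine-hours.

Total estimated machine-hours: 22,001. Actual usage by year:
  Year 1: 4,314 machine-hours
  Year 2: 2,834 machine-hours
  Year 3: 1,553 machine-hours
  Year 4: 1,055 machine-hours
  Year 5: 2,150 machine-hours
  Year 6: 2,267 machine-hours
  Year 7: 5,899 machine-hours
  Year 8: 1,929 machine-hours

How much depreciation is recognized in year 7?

Depreciable base = $498,122 − $14,100 = $484,022.
Rate = $484,022 / 22,001 machine-hours = $22 per machine-hour.
Year 1: 4,314 × $22 = $94,908. Book value $403,214.
Year 2: 2,834 × $22 = $62,348. Book value $340,866.
Year 3: 1,553 × $22 = $34,166. Book value $306,700.
Year 4: 1,055 × $22 = $23,210. Book value $283,490.
Year 5: 2,150 × $22 = $47,300. Book value $236,190.
Year 6: 2,267 × $22 = $49,874. Book value $186,316.
Year 7: 5,899 × $22 = $129,778. Book value $56,538.

$129,778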